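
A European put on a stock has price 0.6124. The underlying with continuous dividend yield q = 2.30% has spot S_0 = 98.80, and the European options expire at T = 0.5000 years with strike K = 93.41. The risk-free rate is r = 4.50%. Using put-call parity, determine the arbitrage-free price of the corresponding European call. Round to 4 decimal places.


Answer: Call price = 6.9510

Derivation:
Put-call parity: C - P = S_0 * exp(-qT) - K * exp(-rT).
S_0 * exp(-qT) = 98.8000 * 0.98856587 = 97.67030818
K * exp(-rT) = 93.4100 * 0.97775124 = 91.33174307
C = P + S*exp(-qT) - K*exp(-rT)
C = 0.6124 + 97.67030818 - 91.33174307 = 6.9510


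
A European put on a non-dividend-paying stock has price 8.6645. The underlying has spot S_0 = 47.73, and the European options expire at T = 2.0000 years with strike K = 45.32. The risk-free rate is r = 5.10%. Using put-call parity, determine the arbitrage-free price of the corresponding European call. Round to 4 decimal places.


Answer: Call price = 15.4692

Derivation:
Put-call parity: C - P = S_0 * exp(-qT) - K * exp(-rT).
S_0 * exp(-qT) = 47.7300 * 1.00000000 = 47.73000000
K * exp(-rT) = 45.3200 * 0.90302955 = 40.92529928
C = P + S*exp(-qT) - K*exp(-rT)
C = 8.6645 + 47.73000000 - 40.92529928 = 15.4692


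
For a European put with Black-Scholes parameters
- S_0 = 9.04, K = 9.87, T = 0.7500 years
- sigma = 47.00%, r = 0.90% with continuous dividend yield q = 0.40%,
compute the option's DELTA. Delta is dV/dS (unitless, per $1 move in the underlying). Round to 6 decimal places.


Answer: Delta = -0.499727

Derivation:
d1 = -0.0030788224; d2 = -0.4101107621
phi(d1) = 0.3989403896; exp(-qT) = 0.9970044955; exp(-rT) = 0.9932727301
N(-d1) = 0.5012282705
Delta = -exp(-qT) * N(-d1) = -0.9970044955 * 0.5012282705 = -0.499727


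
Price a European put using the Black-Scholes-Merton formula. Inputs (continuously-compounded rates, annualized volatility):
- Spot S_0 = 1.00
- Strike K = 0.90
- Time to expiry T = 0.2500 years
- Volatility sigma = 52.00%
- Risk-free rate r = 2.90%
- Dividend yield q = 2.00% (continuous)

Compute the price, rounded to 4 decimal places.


d1 = (ln(S/K) + (r - q + 0.5*sigma^2) * T) / (sigma * sqrt(T)) = 0.54388660
d2 = d1 - sigma * sqrt(T) = 0.28388660
exp(-rT) = 0.99277622; exp(-qT) = 0.99501248
P = K * exp(-rT) * N(-d2) - S_0 * exp(-qT) * N(-d1)
N(-d1) = 0.29325976; N(-d2) = 0.38824864
P = 0.9000 * 0.99277622 * 0.38824864 - 1.0000 * 0.99501248 * 0.29325976 = 0.0551

Answer: Price = 0.0551


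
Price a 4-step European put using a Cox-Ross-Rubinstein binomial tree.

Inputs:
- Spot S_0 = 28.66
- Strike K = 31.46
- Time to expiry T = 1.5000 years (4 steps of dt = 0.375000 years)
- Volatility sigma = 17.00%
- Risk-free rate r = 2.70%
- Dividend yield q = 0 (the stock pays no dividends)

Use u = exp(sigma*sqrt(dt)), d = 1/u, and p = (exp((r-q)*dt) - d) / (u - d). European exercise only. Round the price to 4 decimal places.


Answer: Price = V(0,0) = 3.4165

Derivation:
dt = T/N = 0.375000
u = exp(sigma*sqrt(dt)) = 1.109715; d = 1/u = 0.901132
p = (exp((r-q)*dt) - d) / (u - d) = 0.522786
Discount per step: exp(-r*dt) = 0.989926
Stock lattice S(k, i) with i counting down-moves:
  k=0: S(0,0) = 28.6600
  k=1: S(1,0) = 31.8044; S(1,1) = 25.8264
  k=2: S(2,0) = 35.2939; S(2,1) = 28.6600; S(2,2) = 23.2730
  k=3: S(3,0) = 39.1661; S(3,1) = 31.8044; S(3,2) = 25.8264; S(3,3) = 20.9721
  k=4: S(4,0) = 43.4632; S(4,1) = 35.2939; S(4,2) = 28.6600; S(4,3) = 23.2730; S(4,4) = 18.8986
Terminal payoffs V(N, i) = max(K - S_T, 0):
  V(4,0) = 0.000000; V(4,1) = 0.000000; V(4,2) = 2.800000; V(4,3) = 8.186956; V(4,4) = 12.561375
Backward induction: V(k, i) = exp(-r*dt) * [p * V(k+1, i) + (1-p) * V(k+1, i+1)].
  V(3,0) = exp(-r*dt) * [p*0.000000 + (1-p)*0.000000] = 0.000000
  V(3,1) = exp(-r*dt) * [p*0.000000 + (1-p)*2.800000] = 1.322738
  V(3,2) = exp(-r*dt) * [p*2.800000 + (1-p)*8.186956] = 5.316626
  V(3,3) = exp(-r*dt) * [p*8.186956 + (1-p)*12.561375] = 10.170985
  V(2,0) = exp(-r*dt) * [p*0.000000 + (1-p)*1.322738] = 0.624870
  V(2,1) = exp(-r*dt) * [p*1.322738 + (1-p)*5.316626] = 3.196152
  V(2,2) = exp(-r*dt) * [p*5.316626 + (1-p)*10.170985] = 7.556298
  V(1,0) = exp(-r*dt) * [p*0.624870 + (1-p)*3.196152] = 1.833265
  V(1,1) = exp(-r*dt) * [p*3.196152 + (1-p)*7.556298] = 5.223715
  V(0,0) = exp(-r*dt) * [p*1.833265 + (1-p)*5.223715] = 3.416468


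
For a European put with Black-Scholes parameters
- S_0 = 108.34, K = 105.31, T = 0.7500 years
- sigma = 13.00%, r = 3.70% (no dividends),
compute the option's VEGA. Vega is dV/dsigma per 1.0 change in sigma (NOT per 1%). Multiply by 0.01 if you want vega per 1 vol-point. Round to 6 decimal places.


d1 = 0.5547318959; d2 = 0.4421485934
phi(d1) = 0.3420486600; exp(-qT) = 1.0000000000; exp(-rT) = 0.9726314943
Vega = S * exp(-qT) * phi(d1) * sqrt(T) = 108.3400 * 1.0000000000 * 0.3420486600 * 0.8660254038 = 32.092781

Answer: Vega = 32.092781


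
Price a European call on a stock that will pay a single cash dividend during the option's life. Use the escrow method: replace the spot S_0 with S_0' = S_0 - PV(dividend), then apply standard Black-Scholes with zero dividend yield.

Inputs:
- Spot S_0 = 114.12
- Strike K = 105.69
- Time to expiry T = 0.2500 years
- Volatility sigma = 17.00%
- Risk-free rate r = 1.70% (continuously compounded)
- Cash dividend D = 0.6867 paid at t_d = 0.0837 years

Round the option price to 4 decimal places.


Answer: Price = 9.1560

Derivation:
PV(D) = D * exp(-r * t_d) = 0.6867 * 0.99857811 = 0.68572359
S_0' = S_0 - PV(D) = 114.1200 - 0.68572359 = 113.43427641
d1 = (ln(S_0'/K) + (r + sigma^2/2)*T) / (sigma*sqrt(T)) = 0.92442148
d2 = d1 - sigma*sqrt(T) = 0.83942148
exp(-rT) = 0.99575902
N(d1) = 0.82236654; N(d2) = 0.79938358
C = S_0' * N(d1) - K * exp(-rT) * N(d2) = 113.43427641 * 0.82236654 - 105.6900 * 0.99575902 * 0.79938358 = 9.1560


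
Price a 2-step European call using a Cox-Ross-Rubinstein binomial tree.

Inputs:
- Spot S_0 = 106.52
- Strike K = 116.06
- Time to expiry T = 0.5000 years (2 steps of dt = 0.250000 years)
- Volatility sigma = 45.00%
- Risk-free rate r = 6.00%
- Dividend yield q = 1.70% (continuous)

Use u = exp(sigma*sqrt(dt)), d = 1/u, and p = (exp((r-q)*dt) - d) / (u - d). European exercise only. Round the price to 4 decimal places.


Answer: Price = V(0,0) = 10.8302

Derivation:
dt = T/N = 0.250000
u = exp(sigma*sqrt(dt)) = 1.252323; d = 1/u = 0.798516
p = (exp((r-q)*dt) - d) / (u - d) = 0.467802
Discount per step: exp(-r*dt) = 0.985112
Stock lattice S(k, i) with i counting down-moves:
  k=0: S(0,0) = 106.5200
  k=1: S(1,0) = 133.3974; S(1,1) = 85.0579
  k=2: S(2,0) = 167.0566; S(2,1) = 106.5200; S(2,2) = 67.9202
Terminal payoffs V(N, i) = max(S_T - K, 0):
  V(2,0) = 50.996614; V(2,1) = 0.000000; V(2,2) = 0.000000
Backward induction: V(k, i) = exp(-r*dt) * [p * V(k+1, i) + (1-p) * V(k+1, i+1)].
  V(1,0) = exp(-r*dt) * [p*50.996614 + (1-p)*0.000000] = 23.501164
  V(1,1) = exp(-r*dt) * [p*0.000000 + (1-p)*0.000000] = 0.000000
  V(0,0) = exp(-r*dt) * [p*23.501164 + (1-p)*0.000000] = 10.830223


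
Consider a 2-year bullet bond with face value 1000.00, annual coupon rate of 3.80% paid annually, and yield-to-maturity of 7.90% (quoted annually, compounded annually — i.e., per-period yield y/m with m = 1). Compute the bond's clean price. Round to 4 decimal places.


Answer: Price = 926.7858

Derivation:
Coupon per period c = face * coupon_rate / m = 38.000000
Periods per year m = 1; per-period yield y/m = 0.079000
Number of cashflows N = 2
Cashflows (t years, CF_t, discount factor 1/(1+y/m)^(m*t), PV):
  t = 1.0000: CF_t = 38.000000, DF = 0.926784, PV = 35.217794
  t = 2.0000: CF_t = 1038.000000, DF = 0.858929, PV = 891.567983
Price P = sum_t PV_t = 926.785777


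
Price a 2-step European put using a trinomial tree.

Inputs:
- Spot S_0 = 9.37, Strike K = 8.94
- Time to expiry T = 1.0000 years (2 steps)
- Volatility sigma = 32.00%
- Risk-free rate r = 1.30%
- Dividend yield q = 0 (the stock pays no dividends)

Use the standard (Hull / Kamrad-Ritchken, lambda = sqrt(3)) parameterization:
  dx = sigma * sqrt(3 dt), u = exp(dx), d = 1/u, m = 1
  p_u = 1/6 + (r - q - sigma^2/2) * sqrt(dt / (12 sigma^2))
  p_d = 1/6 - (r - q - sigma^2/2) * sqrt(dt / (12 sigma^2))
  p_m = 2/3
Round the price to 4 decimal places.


dt = T/N = 0.500000; dx = sigma*sqrt(3*dt) = 0.391918
u = exp(dx) = 1.479817; d = 1/u = 0.675759
p_u = 0.142299, p_m = 0.666667, p_d = 0.191034
Discount per step: exp(-r*dt) = 0.993521
Stock lattice S(k, j) with j the centered position index:
  k=0: S(0,+0) = 9.3700
  k=1: S(1,-1) = 6.3319; S(1,+0) = 9.3700; S(1,+1) = 13.8659
  k=2: S(2,-2) = 4.2788; S(2,-1) = 6.3319; S(2,+0) = 9.3700; S(2,+1) = 13.8659; S(2,+2) = 20.5190
Terminal payoffs V(N, j) = max(K - S_T, 0):
  V(2,-2) = 4.661184; V(2,-1) = 2.608136; V(2,+0) = 0.000000; V(2,+1) = 0.000000; V(2,+2) = 0.000000
Backward induction: V(k, j) = exp(-r*dt) * [p_u * V(k+1, j+1) + p_m * V(k+1, j) + p_d * V(k+1, j-1)]
  V(1,-1) = exp(-r*dt) * [p_u*0.000000 + p_m*2.608136 + p_d*4.661184] = 2.612167
  V(1,+0) = exp(-r*dt) * [p_u*0.000000 + p_m*0.000000 + p_d*2.608136] = 0.495014
  V(1,+1) = exp(-r*dt) * [p_u*0.000000 + p_m*0.000000 + p_d*0.000000] = 0.000000
  V(0,+0) = exp(-r*dt) * [p_u*0.000000 + p_m*0.495014 + p_d*2.612167] = 0.823651

Answer: Price = V(0,0) = 0.8237


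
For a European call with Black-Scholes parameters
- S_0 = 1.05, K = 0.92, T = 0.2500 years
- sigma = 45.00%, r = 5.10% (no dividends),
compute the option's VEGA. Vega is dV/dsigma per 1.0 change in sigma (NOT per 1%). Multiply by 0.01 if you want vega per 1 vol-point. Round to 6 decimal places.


d1 = 0.7565967694; d2 = 0.5315967694
phi(d1) = 0.2996446912; exp(-qT) = 1.0000000000; exp(-rT) = 0.9873309369
Vega = S * exp(-qT) * phi(d1) * sqrt(T) = 1.0500 * 1.0000000000 * 0.2996446912 * 0.5000000000 = 0.157313

Answer: Vega = 0.157313


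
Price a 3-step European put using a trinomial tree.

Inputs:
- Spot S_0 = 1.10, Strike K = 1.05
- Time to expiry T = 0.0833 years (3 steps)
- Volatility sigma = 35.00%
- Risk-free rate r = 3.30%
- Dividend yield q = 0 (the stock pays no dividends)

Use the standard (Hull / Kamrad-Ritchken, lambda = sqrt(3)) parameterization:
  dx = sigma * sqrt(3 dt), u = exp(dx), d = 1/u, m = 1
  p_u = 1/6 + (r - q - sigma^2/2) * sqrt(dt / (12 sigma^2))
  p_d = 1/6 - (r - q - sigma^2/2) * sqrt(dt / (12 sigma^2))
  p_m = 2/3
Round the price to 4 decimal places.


Answer: Price = V(0,0) = 0.0234

Derivation:
dt = T/N = 0.027767; dx = sigma*sqrt(3*dt) = 0.101016
u = exp(dx) = 1.106294; d = 1/u = 0.903918
p_u = 0.162784, p_m = 0.666667, p_d = 0.170549
Discount per step: exp(-r*dt) = 0.999084
Stock lattice S(k, j) with j the centered position index:
  k=0: S(0,+0) = 1.1000
  k=1: S(1,-1) = 0.9943; S(1,+0) = 1.1000; S(1,+1) = 1.2169
  k=2: S(2,-2) = 0.8988; S(2,-1) = 0.9943; S(2,+0) = 1.1000; S(2,+1) = 1.2169; S(2,+2) = 1.3463
  k=3: S(3,-3) = 0.8124; S(3,-2) = 0.8988; S(3,-1) = 0.9943; S(3,+0) = 1.1000; S(3,+1) = 1.2169; S(3,+2) = 1.3463; S(3,+3) = 1.4894
Terminal payoffs V(N, j) = max(K - S_T, 0):
  V(3,-3) = 0.237580; V(3,-2) = 0.151224; V(3,-1) = 0.055690; V(3,+0) = 0.000000; V(3,+1) = 0.000000; V(3,+2) = 0.000000; V(3,+3) = 0.000000
Backward induction: V(k, j) = exp(-r*dt) * [p_u * V(k+1, j+1) + p_m * V(k+1, j) + p_d * V(k+1, j-1)]
  V(2,-2) = exp(-r*dt) * [p_u*0.055690 + p_m*0.151224 + p_d*0.237580] = 0.150263
  V(2,-1) = exp(-r*dt) * [p_u*0.000000 + p_m*0.055690 + p_d*0.151224] = 0.062860
  V(2,+0) = exp(-r*dt) * [p_u*0.000000 + p_m*0.000000 + p_d*0.055690] = 0.009489
  V(2,+1) = exp(-r*dt) * [p_u*0.000000 + p_m*0.000000 + p_d*0.000000] = 0.000000
  V(2,+2) = exp(-r*dt) * [p_u*0.000000 + p_m*0.000000 + p_d*0.000000] = 0.000000
  V(1,-1) = exp(-r*dt) * [p_u*0.009489 + p_m*0.062860 + p_d*0.150263] = 0.069015
  V(1,+0) = exp(-r*dt) * [p_u*0.000000 + p_m*0.009489 + p_d*0.062860] = 0.017031
  V(1,+1) = exp(-r*dt) * [p_u*0.000000 + p_m*0.000000 + p_d*0.009489] = 0.001617
  V(0,+0) = exp(-r*dt) * [p_u*0.001617 + p_m*0.017031 + p_d*0.069015] = 0.023366


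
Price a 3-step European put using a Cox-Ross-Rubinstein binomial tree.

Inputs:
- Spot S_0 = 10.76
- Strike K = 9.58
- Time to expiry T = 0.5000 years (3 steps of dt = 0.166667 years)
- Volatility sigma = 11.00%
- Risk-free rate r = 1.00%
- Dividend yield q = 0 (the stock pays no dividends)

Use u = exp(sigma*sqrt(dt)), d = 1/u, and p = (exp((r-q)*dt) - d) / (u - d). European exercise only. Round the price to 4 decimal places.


Answer: Price = V(0,0) = 0.0210

Derivation:
dt = T/N = 0.166667
u = exp(sigma*sqrt(dt)) = 1.045931; d = 1/u = 0.956086
p = (exp((r-q)*dt) - d) / (u - d) = 0.507341
Discount per step: exp(-r*dt) = 0.998335
Stock lattice S(k, i) with i counting down-moves:
  k=0: S(0,0) = 10.7600
  k=1: S(1,0) = 11.2542; S(1,1) = 10.2875
  k=2: S(2,0) = 11.7711; S(2,1) = 10.7600; S(2,2) = 9.8357
  k=3: S(3,0) = 12.3118; S(3,1) = 11.2542; S(3,2) = 10.2875; S(3,3) = 9.4038
Terminal payoffs V(N, i) = max(K - S_T, 0):
  V(3,0) = 0.000000; V(3,1) = 0.000000; V(3,2) = 0.000000; V(3,3) = 0.176202
Backward induction: V(k, i) = exp(-r*dt) * [p * V(k+1, i) + (1-p) * V(k+1, i+1)].
  V(2,0) = exp(-r*dt) * [p*0.000000 + (1-p)*0.000000] = 0.000000
  V(2,1) = exp(-r*dt) * [p*0.000000 + (1-p)*0.000000] = 0.000000
  V(2,2) = exp(-r*dt) * [p*0.000000 + (1-p)*0.176202] = 0.086663
  V(1,0) = exp(-r*dt) * [p*0.000000 + (1-p)*0.000000] = 0.000000
  V(1,1) = exp(-r*dt) * [p*0.000000 + (1-p)*0.086663] = 0.042624
  V(0,0) = exp(-r*dt) * [p*0.000000 + (1-p)*0.042624] = 0.020964


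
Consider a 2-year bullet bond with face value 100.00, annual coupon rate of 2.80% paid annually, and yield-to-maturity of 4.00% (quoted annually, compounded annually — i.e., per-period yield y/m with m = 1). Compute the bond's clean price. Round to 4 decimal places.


Coupon per period c = face * coupon_rate / m = 2.800000
Periods per year m = 1; per-period yield y/m = 0.040000
Number of cashflows N = 2
Cashflows (t years, CF_t, discount factor 1/(1+y/m)^(m*t), PV):
  t = 1.0000: CF_t = 2.800000, DF = 0.961538, PV = 2.692308
  t = 2.0000: CF_t = 102.800000, DF = 0.924556, PV = 95.044379
Price P = sum_t PV_t = 97.736686

Answer: Price = 97.7367


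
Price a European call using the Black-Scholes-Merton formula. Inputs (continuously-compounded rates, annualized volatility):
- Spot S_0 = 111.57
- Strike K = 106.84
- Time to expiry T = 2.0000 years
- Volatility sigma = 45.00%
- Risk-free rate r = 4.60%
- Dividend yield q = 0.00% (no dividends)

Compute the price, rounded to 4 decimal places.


d1 = (ln(S/K) + (r - q + 0.5*sigma^2) * T) / (sigma * sqrt(T)) = 0.53083262
d2 = d1 - sigma * sqrt(T) = -0.10556349
exp(-rT) = 0.91210515; exp(-qT) = 1.00000000
C = S_0 * exp(-qT) * N(d1) - K * exp(-rT) * N(d2)
N(d1) = 0.70223261; N(d2) = 0.45796435
C = 111.5700 * 1.00000000 * 0.70223261 - 106.8400 * 0.91210515 * 0.45796435 = 33.7198

Answer: Price = 33.7198


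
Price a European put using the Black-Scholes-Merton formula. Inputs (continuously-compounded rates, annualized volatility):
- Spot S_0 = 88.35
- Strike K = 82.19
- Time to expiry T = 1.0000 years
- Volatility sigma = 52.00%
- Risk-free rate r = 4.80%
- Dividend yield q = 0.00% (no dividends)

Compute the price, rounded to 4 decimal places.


Answer: Price = 12.5354

Derivation:
d1 = (ln(S/K) + (r - q + 0.5*sigma^2) * T) / (sigma * sqrt(T)) = 0.49129338
d2 = d1 - sigma * sqrt(T) = -0.02870662
exp(-rT) = 0.95313379; exp(-qT) = 1.00000000
P = K * exp(-rT) * N(-d2) - S_0 * exp(-qT) * N(-d1)
N(-d1) = 0.31160948; N(-d2) = 0.51145071
P = 82.1900 * 0.95313379 * 0.51145071 - 88.3500 * 1.00000000 * 0.31160948 = 12.5354


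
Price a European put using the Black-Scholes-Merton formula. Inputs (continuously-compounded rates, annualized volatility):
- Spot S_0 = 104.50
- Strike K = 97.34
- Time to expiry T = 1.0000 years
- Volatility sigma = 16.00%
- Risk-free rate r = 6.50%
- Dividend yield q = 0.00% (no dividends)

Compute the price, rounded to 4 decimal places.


Answer: Price = 1.7150

Derivation:
d1 = (ln(S/K) + (r - q + 0.5*sigma^2) * T) / (sigma * sqrt(T)) = 0.92985667
d2 = d1 - sigma * sqrt(T) = 0.76985667
exp(-rT) = 0.93706746; exp(-qT) = 1.00000000
P = K * exp(-rT) * N(-d2) - S_0 * exp(-qT) * N(-d1)
N(-d1) = 0.17622265; N(-d2) = 0.22069246
P = 97.3400 * 0.93706746 * 0.22069246 - 104.5000 * 1.00000000 * 0.17622265 = 1.7150


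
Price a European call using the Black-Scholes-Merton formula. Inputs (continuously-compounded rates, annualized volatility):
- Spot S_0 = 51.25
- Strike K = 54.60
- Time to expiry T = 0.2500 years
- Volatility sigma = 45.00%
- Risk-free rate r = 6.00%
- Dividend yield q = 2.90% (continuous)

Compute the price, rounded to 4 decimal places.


d1 = (ln(S/K) + (r - q + 0.5*sigma^2) * T) / (sigma * sqrt(T)) = -0.13447007
d2 = d1 - sigma * sqrt(T) = -0.35947007
exp(-rT) = 0.98511194; exp(-qT) = 0.99277622
C = S_0 * exp(-qT) * N(d1) - K * exp(-rT) * N(d2)
N(d1) = 0.44651544; N(d2) = 0.35962173
C = 51.2500 * 0.99277622 * 0.44651544 - 54.6000 * 0.98511194 * 0.35962173 = 3.3756

Answer: Price = 3.3756


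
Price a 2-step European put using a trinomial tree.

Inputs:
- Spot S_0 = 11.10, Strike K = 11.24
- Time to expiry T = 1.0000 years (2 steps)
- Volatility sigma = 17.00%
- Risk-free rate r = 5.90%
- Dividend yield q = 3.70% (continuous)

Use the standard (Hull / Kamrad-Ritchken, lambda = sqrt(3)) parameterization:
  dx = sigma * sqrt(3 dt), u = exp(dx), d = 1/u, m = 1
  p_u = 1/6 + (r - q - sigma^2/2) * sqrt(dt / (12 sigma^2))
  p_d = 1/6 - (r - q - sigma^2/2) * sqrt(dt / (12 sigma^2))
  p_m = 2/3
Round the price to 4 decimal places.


Answer: Price = V(0,0) = 0.5988

Derivation:
dt = T/N = 0.500000; dx = sigma*sqrt(3*dt) = 0.208207
u = exp(dx) = 1.231468; d = 1/u = 0.812039
p_u = 0.175732, p_m = 0.666667, p_d = 0.157601
Discount per step: exp(-r*dt) = 0.970931
Stock lattice S(k, j) with j the centered position index:
  k=0: S(0,+0) = 11.1000
  k=1: S(1,-1) = 9.0136; S(1,+0) = 11.1000; S(1,+1) = 13.6693
  k=2: S(2,-2) = 7.3194; S(2,-1) = 9.0136; S(2,+0) = 11.1000; S(2,+1) = 13.6693; S(2,+2) = 16.8333
Terminal payoffs V(N, j) = max(K - S_T, 0):
  V(2,-2) = 3.920574; V(2,-1) = 2.226365; V(2,+0) = 0.140000; V(2,+1) = 0.000000; V(2,+2) = 0.000000
Backward induction: V(k, j) = exp(-r*dt) * [p_u * V(k+1, j+1) + p_m * V(k+1, j) + p_d * V(k+1, j-1)]
  V(1,-1) = exp(-r*dt) * [p_u*0.140000 + p_m*2.226365 + p_d*3.920574] = 2.064910
  V(1,+0) = exp(-r*dt) * [p_u*0.000000 + p_m*0.140000 + p_d*2.226365] = 0.431298
  V(1,+1) = exp(-r*dt) * [p_u*0.000000 + p_m*0.000000 + p_d*0.140000] = 0.021423
  V(0,+0) = exp(-r*dt) * [p_u*0.021423 + p_m*0.431298 + p_d*2.064910] = 0.598801


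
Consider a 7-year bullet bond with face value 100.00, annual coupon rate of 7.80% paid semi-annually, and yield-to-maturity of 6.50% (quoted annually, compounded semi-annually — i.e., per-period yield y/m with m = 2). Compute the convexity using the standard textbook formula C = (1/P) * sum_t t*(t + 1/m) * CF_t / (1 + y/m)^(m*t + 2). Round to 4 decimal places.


Coupon per period c = face * coupon_rate / m = 3.900000
Periods per year m = 2; per-period yield y/m = 0.032500
Number of cashflows N = 14
Cashflows (t years, CF_t, discount factor 1/(1+y/m)^(m*t), PV):
  t = 0.5000: CF_t = 3.900000, DF = 0.968523, PV = 3.777240
  t = 1.0000: CF_t = 3.900000, DF = 0.938037, PV = 3.658344
  t = 1.5000: CF_t = 3.900000, DF = 0.908510, PV = 3.543190
  t = 2.0000: CF_t = 3.900000, DF = 0.879913, PV = 3.431661
  t = 2.5000: CF_t = 3.900000, DF = 0.852216, PV = 3.323643
  t = 3.0000: CF_t = 3.900000, DF = 0.825391, PV = 3.219024
  t = 3.5000: CF_t = 3.900000, DF = 0.799410, PV = 3.117699
  t = 4.0000: CF_t = 3.900000, DF = 0.774247, PV = 3.019563
  t = 4.5000: CF_t = 3.900000, DF = 0.749876, PV = 2.924516
  t = 5.0000: CF_t = 3.900000, DF = 0.726272, PV = 2.832461
  t = 5.5000: CF_t = 3.900000, DF = 0.703411, PV = 2.743304
  t = 6.0000: CF_t = 3.900000, DF = 0.681270, PV = 2.656953
  t = 6.5000: CF_t = 3.900000, DF = 0.659826, PV = 2.573320
  t = 7.0000: CF_t = 103.900000, DF = 0.639056, PV = 66.397955
Price P = sum_t PV_t = 107.218873
Convexity numerator sum_t t*(t + 1/m) * CF_t / (1+y/m)^(m*t + 2):
  t = 0.5000: term = 1.771595
  t = 1.0000: term = 5.147491
  t = 1.5000: term = 9.970928
  t = 2.0000: term = 16.095121
  t = 2.5000: term = 23.382743
  t = 3.0000: term = 31.705414
  t = 3.5000: term = 40.943230
  t = 4.0000: term = 50.984306
  t = 4.5000: term = 61.724341
  t = 5.0000: term = 73.066209
  t = 5.5000: term = 84.919565
  t = 6.0000: term = 97.200471
  t = 6.5000: term = 109.831041
  t = 7.0000: term = 3269.895591
Convexity = (1/P) * sum = 3876.638045 / 107.218873 = 36.156303

Answer: Convexity = 36.1563


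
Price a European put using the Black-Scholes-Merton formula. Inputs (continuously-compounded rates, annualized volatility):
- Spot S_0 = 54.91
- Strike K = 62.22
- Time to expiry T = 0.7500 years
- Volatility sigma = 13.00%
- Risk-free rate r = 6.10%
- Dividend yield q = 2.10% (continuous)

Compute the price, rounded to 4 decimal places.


Answer: Price = 6.0948

Derivation:
d1 = (ln(S/K) + (r - q + 0.5*sigma^2) * T) / (sigma * sqrt(T)) = -0.78735930
d2 = d1 - sigma * sqrt(T) = -0.89994260
exp(-rT) = 0.95528075; exp(-qT) = 0.98437338
P = K * exp(-rT) * N(-d2) - S_0 * exp(-qT) * N(-d1)
N(-d1) = 0.78446422; N(-d2) = 0.81592460
P = 62.2200 * 0.95528075 * 0.81592460 - 54.9100 * 0.98437338 * 0.78446422 = 6.0948


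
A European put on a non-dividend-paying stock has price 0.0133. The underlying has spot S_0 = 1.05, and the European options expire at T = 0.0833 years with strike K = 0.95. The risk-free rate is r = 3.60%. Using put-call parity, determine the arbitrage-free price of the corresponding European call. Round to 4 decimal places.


Answer: Call price = 0.1161

Derivation:
Put-call parity: C - P = S_0 * exp(-qT) - K * exp(-rT).
S_0 * exp(-qT) = 1.0500 * 1.00000000 = 1.05000000
K * exp(-rT) = 0.9500 * 0.99700569 = 0.94715541
C = P + S*exp(-qT) - K*exp(-rT)
C = 0.0133 + 1.05000000 - 0.94715541 = 0.1161


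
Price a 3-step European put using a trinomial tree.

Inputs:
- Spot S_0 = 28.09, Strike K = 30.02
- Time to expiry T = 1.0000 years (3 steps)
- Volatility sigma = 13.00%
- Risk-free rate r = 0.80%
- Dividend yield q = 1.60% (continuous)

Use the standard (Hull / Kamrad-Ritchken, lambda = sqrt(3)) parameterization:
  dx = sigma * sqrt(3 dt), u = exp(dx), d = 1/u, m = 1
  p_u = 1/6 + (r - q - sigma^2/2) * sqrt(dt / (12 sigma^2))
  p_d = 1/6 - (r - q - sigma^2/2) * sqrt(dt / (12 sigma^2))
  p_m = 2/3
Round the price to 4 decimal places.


dt = T/N = 0.333333; dx = sigma*sqrt(3*dt) = 0.130000
u = exp(dx) = 1.138828; d = 1/u = 0.878095
p_u = 0.145577, p_m = 0.666667, p_d = 0.187756
Discount per step: exp(-r*dt) = 0.997337
Stock lattice S(k, j) with j the centered position index:
  k=0: S(0,+0) = 28.0900
  k=1: S(1,-1) = 24.6657; S(1,+0) = 28.0900; S(1,+1) = 31.9897
  k=2: S(2,-2) = 21.6588; S(2,-1) = 24.6657; S(2,+0) = 28.0900; S(2,+1) = 31.9897; S(2,+2) = 36.4308
  k=3: S(3,-3) = 19.0185; S(3,-2) = 21.6588; S(3,-1) = 24.6657; S(3,+0) = 28.0900; S(3,+1) = 31.9897; S(3,+2) = 36.4308; S(3,+3) = 41.4884
Terminal payoffs V(N, j) = max(K - S_T, 0):
  V(3,-3) = 11.001472; V(3,-2) = 8.361161; V(3,-1) = 5.354299; V(3,+0) = 1.930000; V(3,+1) = 0.000000; V(3,+2) = 0.000000; V(3,+3) = 0.000000
Backward induction: V(k, j) = exp(-r*dt) * [p_u * V(k+1, j+1) + p_m * V(k+1, j) + p_d * V(k+1, j-1)]
  V(2,-2) = exp(-r*dt) * [p_u*5.354299 + p_m*8.361161 + p_d*11.001472] = 8.396745
  V(2,-1) = exp(-r*dt) * [p_u*1.930000 + p_m*5.354299 + p_d*8.361161] = 5.405923
  V(2,+0) = exp(-r*dt) * [p_u*0.000000 + p_m*1.930000 + p_d*5.354299] = 2.285867
  V(2,+1) = exp(-r*dt) * [p_u*0.000000 + p_m*0.000000 + p_d*1.930000] = 0.361405
  V(2,+2) = exp(-r*dt) * [p_u*0.000000 + p_m*0.000000 + p_d*0.000000] = 0.000000
  V(1,-1) = exp(-r*dt) * [p_u*2.285867 + p_m*5.405923 + p_d*8.396745] = 5.498578
  V(1,+0) = exp(-r*dt) * [p_u*0.361405 + p_m*2.285867 + p_d*5.405923] = 2.584619
  V(1,+1) = exp(-r*dt) * [p_u*0.000000 + p_m*0.361405 + p_d*2.285867] = 0.668338
  V(0,+0) = exp(-r*dt) * [p_u*0.668338 + p_m*2.584619 + p_d*5.498578] = 2.845170

Answer: Price = V(0,0) = 2.8452


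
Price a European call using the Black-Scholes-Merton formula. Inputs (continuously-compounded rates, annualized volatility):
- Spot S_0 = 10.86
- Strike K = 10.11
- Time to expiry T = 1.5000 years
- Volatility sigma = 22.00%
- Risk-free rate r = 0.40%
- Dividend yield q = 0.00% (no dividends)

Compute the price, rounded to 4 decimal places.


Answer: Price = 1.5715

Derivation:
d1 = (ln(S/K) + (r - q + 0.5*sigma^2) * T) / (sigma * sqrt(T)) = 0.42257885
d2 = d1 - sigma * sqrt(T) = 0.15313498
exp(-rT) = 0.99401796; exp(-qT) = 1.00000000
C = S_0 * exp(-qT) * N(d1) - K * exp(-rT) * N(d2)
N(d1) = 0.66369872; N(d2) = 0.56085408
C = 10.8600 * 1.00000000 * 0.66369872 - 10.1100 * 0.99401796 * 0.56085408 = 1.5715


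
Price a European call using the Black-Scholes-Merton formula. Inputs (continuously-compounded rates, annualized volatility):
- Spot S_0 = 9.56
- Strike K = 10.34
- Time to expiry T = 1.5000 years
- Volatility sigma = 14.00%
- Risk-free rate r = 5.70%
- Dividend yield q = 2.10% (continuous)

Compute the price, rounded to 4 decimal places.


Answer: Price = 0.5326

Derivation:
d1 = (ln(S/K) + (r - q + 0.5*sigma^2) * T) / (sigma * sqrt(T)) = -0.05675900
d2 = d1 - sigma * sqrt(T) = -0.22822329
exp(-rT) = 0.91805314; exp(-qT) = 0.96899096
C = S_0 * exp(-qT) * N(d1) - K * exp(-rT) * N(d2)
N(d1) = 0.47736859; N(d2) = 0.40973633
C = 9.5600 * 0.96899096 * 0.47736859 - 10.3400 * 0.91805314 * 0.40973633 = 0.5326


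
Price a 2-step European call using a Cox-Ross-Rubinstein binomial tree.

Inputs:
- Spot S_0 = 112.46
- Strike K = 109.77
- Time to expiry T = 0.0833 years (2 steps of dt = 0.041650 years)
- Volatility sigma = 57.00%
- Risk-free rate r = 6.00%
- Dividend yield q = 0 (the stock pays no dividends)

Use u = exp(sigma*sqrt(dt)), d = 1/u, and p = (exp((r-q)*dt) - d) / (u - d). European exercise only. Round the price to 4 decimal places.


dt = T/N = 0.041650
u = exp(sigma*sqrt(dt)) = 1.123364; d = 1/u = 0.890184
p = (exp((r-q)*dt) - d) / (u - d) = 0.481681
Discount per step: exp(-r*dt) = 0.997504
Stock lattice S(k, i) with i counting down-moves:
  k=0: S(0,0) = 112.4600
  k=1: S(1,0) = 126.3335; S(1,1) = 100.1101
  k=2: S(2,0) = 141.9184; S(2,1) = 112.4600; S(2,2) = 89.1163
Terminal payoffs V(N, i) = max(S_T - K, 0):
  V(2,0) = 32.148448; V(2,1) = 2.690000; V(2,2) = 0.000000
Backward induction: V(k, i) = exp(-r*dt) * [p * V(k+1, i) + (1-p) * V(k+1, i+1)].
  V(1,0) = exp(-r*dt) * [p*32.148448 + (1-p)*2.690000] = 16.837455
  V(1,1) = exp(-r*dt) * [p*2.690000 + (1-p)*0.000000] = 1.292489
  V(0,0) = exp(-r*dt) * [p*16.837455 + (1-p)*1.292489] = 8.758294

Answer: Price = V(0,0) = 8.7583


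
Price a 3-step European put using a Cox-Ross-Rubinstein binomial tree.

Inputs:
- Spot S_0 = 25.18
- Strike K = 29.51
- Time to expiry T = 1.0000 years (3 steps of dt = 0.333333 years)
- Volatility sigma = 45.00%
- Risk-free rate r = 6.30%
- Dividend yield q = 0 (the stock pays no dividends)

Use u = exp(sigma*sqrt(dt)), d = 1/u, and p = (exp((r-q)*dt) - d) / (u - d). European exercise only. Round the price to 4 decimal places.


dt = T/N = 0.333333
u = exp(sigma*sqrt(dt)) = 1.296681; d = 1/u = 0.771200
p = (exp((r-q)*dt) - d) / (u - d) = 0.475797
Discount per step: exp(-r*dt) = 0.979219
Stock lattice S(k, i) with i counting down-moves:
  k=0: S(0,0) = 25.1800
  k=1: S(1,0) = 32.6504; S(1,1) = 19.4188
  k=2: S(2,0) = 42.3372; S(2,1) = 25.1800; S(2,2) = 14.9758
  k=3: S(3,0) = 54.8978; S(3,1) = 32.6504; S(3,2) = 19.4188; S(3,3) = 11.5493
Terminal payoffs V(N, i) = max(K - S_T, 0):
  V(3,0) = 0.000000; V(3,1) = 0.000000; V(3,2) = 10.091186; V(3,3) = 17.960673
Backward induction: V(k, i) = exp(-r*dt) * [p * V(k+1, i) + (1-p) * V(k+1, i+1)].
  V(2,0) = exp(-r*dt) * [p*0.000000 + (1-p)*0.000000] = 0.000000
  V(2,1) = exp(-r*dt) * [p*0.000000 + (1-p)*10.091186] = 5.179902
  V(2,2) = exp(-r*dt) * [p*10.091186 + (1-p)*17.960673] = 13.920963
  V(1,0) = exp(-r*dt) * [p*0.000000 + (1-p)*5.179902] = 2.658893
  V(1,1) = exp(-r*dt) * [p*5.179902 + (1-p)*13.920963] = 9.559128
  V(0,0) = exp(-r*dt) * [p*2.658893 + (1-p)*9.559128] = 6.145595

Answer: Price = V(0,0) = 6.1456


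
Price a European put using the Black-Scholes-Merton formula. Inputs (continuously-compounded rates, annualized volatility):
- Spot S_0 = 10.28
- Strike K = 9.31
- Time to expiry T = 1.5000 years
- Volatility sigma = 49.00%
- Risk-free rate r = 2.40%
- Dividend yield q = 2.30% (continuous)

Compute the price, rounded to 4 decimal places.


d1 = (ln(S/K) + (r - q + 0.5*sigma^2) * T) / (sigma * sqrt(T)) = 0.46771285
d2 = d1 - sigma * sqrt(T) = -0.13241214
exp(-rT) = 0.96464029; exp(-qT) = 0.96608834
P = K * exp(-rT) * N(-d2) - S_0 * exp(-qT) * N(-d1)
N(-d1) = 0.31999497; N(-d2) = 0.55267084
P = 9.3100 * 0.96464029 * 0.55267084 - 10.2800 * 0.96608834 * 0.31999497 = 1.7854

Answer: Price = 1.7854


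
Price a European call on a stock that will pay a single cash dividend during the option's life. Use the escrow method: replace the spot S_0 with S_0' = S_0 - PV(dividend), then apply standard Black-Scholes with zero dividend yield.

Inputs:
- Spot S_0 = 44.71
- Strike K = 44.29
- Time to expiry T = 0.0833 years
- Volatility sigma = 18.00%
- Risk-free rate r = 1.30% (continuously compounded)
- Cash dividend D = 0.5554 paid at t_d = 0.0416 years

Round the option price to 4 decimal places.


PV(D) = D * exp(-r * t_d) = 0.5554 * 0.99945935 = 0.55509972
S_0' = S_0 - PV(D) = 44.7100 - 0.55509972 = 44.15490028
d1 = (ln(S_0'/K) + (r + sigma^2/2)*T) / (sigma*sqrt(T)) = -0.01198521
d2 = d1 - sigma*sqrt(T) = -0.06393635
exp(-rT) = 0.99891769
N(d1) = 0.49521871; N(d2) = 0.47451046
C = S_0' * N(d1) - K * exp(-rT) * N(d2) = 44.15490028 * 0.49521871 - 44.2900 * 0.99891769 * 0.47451046 = 0.8730

Answer: Price = 0.8730


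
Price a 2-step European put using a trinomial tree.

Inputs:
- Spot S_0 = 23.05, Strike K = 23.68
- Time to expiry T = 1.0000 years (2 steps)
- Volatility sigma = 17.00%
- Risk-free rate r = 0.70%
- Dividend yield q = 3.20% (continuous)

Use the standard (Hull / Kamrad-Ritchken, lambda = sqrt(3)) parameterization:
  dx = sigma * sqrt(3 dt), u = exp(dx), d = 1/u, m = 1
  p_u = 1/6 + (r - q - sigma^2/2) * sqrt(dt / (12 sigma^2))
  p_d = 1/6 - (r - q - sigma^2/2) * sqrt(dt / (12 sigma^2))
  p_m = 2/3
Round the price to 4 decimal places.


Answer: Price = V(0,0) = 2.1021

Derivation:
dt = T/N = 0.500000; dx = sigma*sqrt(3*dt) = 0.208207
u = exp(dx) = 1.231468; d = 1/u = 0.812039
p_u = 0.119298, p_m = 0.666667, p_d = 0.214035
Discount per step: exp(-r*dt) = 0.996506
Stock lattice S(k, j) with j the centered position index:
  k=0: S(0,+0) = 23.0500
  k=1: S(1,-1) = 18.7175; S(1,+0) = 23.0500; S(1,+1) = 28.3853
  k=2: S(2,-2) = 15.1993; S(2,-1) = 18.7175; S(2,+0) = 23.0500; S(2,+1) = 28.3853; S(2,+2) = 34.9556
Terminal payoffs V(N, j) = max(K - S_T, 0):
  V(2,-2) = 8.480652; V(2,-1) = 4.962496; V(2,+0) = 0.630000; V(2,+1) = 0.000000; V(2,+2) = 0.000000
Backward induction: V(k, j) = exp(-r*dt) * [p_u * V(k+1, j+1) + p_m * V(k+1, j) + p_d * V(k+1, j-1)]
  V(1,-1) = exp(-r*dt) * [p_u*0.630000 + p_m*4.962496 + p_d*8.480652] = 5.180485
  V(1,+0) = exp(-r*dt) * [p_u*0.000000 + p_m*0.630000 + p_d*4.962496] = 1.476972
  V(1,+1) = exp(-r*dt) * [p_u*0.000000 + p_m*0.000000 + p_d*0.630000] = 0.134371
  V(0,+0) = exp(-r*dt) * [p_u*0.134371 + p_m*1.476972 + p_d*5.180485] = 2.102115


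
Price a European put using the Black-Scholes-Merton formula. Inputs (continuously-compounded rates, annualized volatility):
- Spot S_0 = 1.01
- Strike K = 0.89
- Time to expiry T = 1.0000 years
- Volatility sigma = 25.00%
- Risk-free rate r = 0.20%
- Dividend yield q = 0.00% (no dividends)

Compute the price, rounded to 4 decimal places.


d1 = (ln(S/K) + (r - q + 0.5*sigma^2) * T) / (sigma * sqrt(T)) = 0.63893659
d2 = d1 - sigma * sqrt(T) = 0.38893659
exp(-rT) = 0.99800200; exp(-qT) = 1.00000000
P = K * exp(-rT) * N(-d2) - S_0 * exp(-qT) * N(-d1)
N(-d1) = 0.26143209; N(-d2) = 0.34866153
P = 0.8900 * 0.99800200 * 0.34866153 - 1.0100 * 1.00000000 * 0.26143209 = 0.0456

Answer: Price = 0.0456


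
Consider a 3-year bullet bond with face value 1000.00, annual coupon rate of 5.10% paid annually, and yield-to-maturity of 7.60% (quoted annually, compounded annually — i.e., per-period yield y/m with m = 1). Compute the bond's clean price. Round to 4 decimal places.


Coupon per period c = face * coupon_rate / m = 51.000000
Periods per year m = 1; per-period yield y/m = 0.076000
Number of cashflows N = 3
Cashflows (t years, CF_t, discount factor 1/(1+y/m)^(m*t), PV):
  t = 1.0000: CF_t = 51.000000, DF = 0.929368, PV = 47.397770
  t = 2.0000: CF_t = 51.000000, DF = 0.863725, PV = 44.049972
  t = 3.0000: CF_t = 1051.000000, DF = 0.802718, PV = 843.656976
Price P = sum_t PV_t = 935.104717

Answer: Price = 935.1047


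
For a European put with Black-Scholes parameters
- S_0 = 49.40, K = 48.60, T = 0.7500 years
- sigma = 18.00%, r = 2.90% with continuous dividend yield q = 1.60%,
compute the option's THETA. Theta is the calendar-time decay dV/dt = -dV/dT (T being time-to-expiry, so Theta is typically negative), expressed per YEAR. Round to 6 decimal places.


Answer: Theta = -1.638109

Derivation:
d1 = 0.2452256348; d2 = 0.0893410621
phi(d1) = 0.3871255038; exp(-qT) = 0.9880717129; exp(-rT) = 0.9784848257
Theta = -S*exp(-qT)*phi(d1)*sigma/(2*sqrt(T)) + r*K*exp(-rT)*N(-d2) - q*S*exp(-qT)*N(-d1)
N(-d1) = 0.4031408643; N(-d2) = 0.4644054308; sqrt(T) = 0.8660254038
Term 1 = -49.4000 * 0.9880717129 * 0.3871255038 * 0.1800 / (2 * 0.8660254038) = -1.9637177985
Term 2 = 0.0290 * 48.6000 * 0.9784848257 * 0.4644054308 = 0.6404506223
Term 3 = -0.0160 * 49.4000 * 0.9880717129 * 0.4031408643 = -0.3148416795
Theta = -1.9637177985 + (0.6404506223) + (-0.3148416795) = -1.638109


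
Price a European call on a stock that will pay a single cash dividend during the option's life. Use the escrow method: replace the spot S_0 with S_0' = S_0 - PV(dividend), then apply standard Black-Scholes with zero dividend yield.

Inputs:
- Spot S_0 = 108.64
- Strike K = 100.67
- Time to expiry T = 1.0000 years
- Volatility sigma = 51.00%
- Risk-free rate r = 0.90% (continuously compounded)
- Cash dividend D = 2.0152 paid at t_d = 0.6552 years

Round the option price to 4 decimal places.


Answer: Price = 24.3794

Derivation:
PV(D) = D * exp(-r * t_d) = 2.0152 * 0.99412055 = 2.00335174
S_0' = S_0 - PV(D) = 108.6400 - 2.00335174 = 106.63664826
d1 = (ln(S_0'/K) + (r + sigma^2/2)*T) / (sigma*sqrt(T)) = 0.38554785
d2 = d1 - sigma*sqrt(T) = -0.12445215
exp(-rT) = 0.99104038
N(d1) = 0.65008422; N(d2) = 0.45047864
C = S_0' * N(d1) - K * exp(-rT) * N(d2) = 106.63664826 * 0.65008422 - 100.6700 * 0.99104038 * 0.45047864 = 24.3794


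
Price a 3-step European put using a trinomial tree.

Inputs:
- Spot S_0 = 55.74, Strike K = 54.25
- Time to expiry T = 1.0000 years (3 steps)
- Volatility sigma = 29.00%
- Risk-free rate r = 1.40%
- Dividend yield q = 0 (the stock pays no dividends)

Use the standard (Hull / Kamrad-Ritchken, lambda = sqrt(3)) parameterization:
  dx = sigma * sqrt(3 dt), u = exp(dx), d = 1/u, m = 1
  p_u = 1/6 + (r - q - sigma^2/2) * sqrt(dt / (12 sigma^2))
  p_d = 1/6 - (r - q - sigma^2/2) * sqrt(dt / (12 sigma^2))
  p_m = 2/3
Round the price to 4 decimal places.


Answer: Price = V(0,0) = 4.9051

Derivation:
dt = T/N = 0.333333; dx = sigma*sqrt(3*dt) = 0.290000
u = exp(dx) = 1.336427; d = 1/u = 0.748264
p_u = 0.150546, p_m = 0.666667, p_d = 0.182787
Discount per step: exp(-r*dt) = 0.995344
Stock lattice S(k, j) with j the centered position index:
  k=0: S(0,+0) = 55.7400
  k=1: S(1,-1) = 41.7082; S(1,+0) = 55.7400; S(1,+1) = 74.4925
  k=2: S(2,-2) = 31.2087; S(2,-1) = 41.7082; S(2,+0) = 55.7400; S(2,+1) = 74.4925; S(2,+2) = 99.5538
  k=3: S(3,-3) = 23.3524; S(3,-2) = 31.2087; S(3,-1) = 41.7082; S(3,+0) = 55.7400; S(3,+1) = 74.4925; S(3,+2) = 99.5538; S(3,+3) = 133.0464
Terminal payoffs V(N, j) = max(K - S_T, 0):
  V(3,-3) = 30.897641; V(3,-2) = 23.041265; V(3,-1) = 12.541789; V(3,+0) = 0.000000; V(3,+1) = 0.000000; V(3,+2) = 0.000000; V(3,+3) = 0.000000
Backward induction: V(k, j) = exp(-r*dt) * [p_u * V(k+1, j+1) + p_m * V(k+1, j) + p_d * V(k+1, j-1)]
  V(2,-2) = exp(-r*dt) * [p_u*12.541789 + p_m*23.041265 + p_d*30.897641] = 22.790055
  V(2,-1) = exp(-r*dt) * [p_u*0.000000 + p_m*12.541789 + p_d*23.041265] = 12.514308
  V(2,+0) = exp(-r*dt) * [p_u*0.000000 + p_m*0.000000 + p_d*12.541789] = 2.281807
  V(2,+1) = exp(-r*dt) * [p_u*0.000000 + p_m*0.000000 + p_d*0.000000] = 0.000000
  V(2,+2) = exp(-r*dt) * [p_u*0.000000 + p_m*0.000000 + p_d*0.000000] = 0.000000
  V(1,-1) = exp(-r*dt) * [p_u*2.281807 + p_m*12.514308 + p_d*22.790055] = 12.792286
  V(1,+0) = exp(-r*dt) * [p_u*0.000000 + p_m*2.281807 + p_d*12.514308] = 3.790930
  V(1,+1) = exp(-r*dt) * [p_u*0.000000 + p_m*0.000000 + p_d*2.281807] = 0.415144
  V(0,+0) = exp(-r*dt) * [p_u*0.415144 + p_m*3.790930 + p_d*12.792286] = 4.905109


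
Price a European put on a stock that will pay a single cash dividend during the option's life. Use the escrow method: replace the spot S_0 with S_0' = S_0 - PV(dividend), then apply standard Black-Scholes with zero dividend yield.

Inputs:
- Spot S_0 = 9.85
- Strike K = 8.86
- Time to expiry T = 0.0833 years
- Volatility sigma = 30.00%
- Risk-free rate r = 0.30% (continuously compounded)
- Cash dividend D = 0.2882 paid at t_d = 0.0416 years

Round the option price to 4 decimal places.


Answer: Price = 0.0825

Derivation:
PV(D) = D * exp(-r * t_d) = 0.2882 * 0.99987521 = 0.28816403
S_0' = S_0 - PV(D) = 9.8500 - 0.28816403 = 9.56183597
d1 = (ln(S_0'/K) + (r + sigma^2/2)*T) / (sigma*sqrt(T)) = 0.92661764
d2 = d1 - sigma*sqrt(T) = 0.84003242
exp(-rT) = 0.99975013
N(-d1) = 0.17706255; N(-d2) = 0.20044510
P = K * exp(-rT) * N(-d2) - S_0' * N(-d1) = 8.8600 * 0.99975013 * 0.20044510 - 9.56183597 * 0.17706255 = 0.0825


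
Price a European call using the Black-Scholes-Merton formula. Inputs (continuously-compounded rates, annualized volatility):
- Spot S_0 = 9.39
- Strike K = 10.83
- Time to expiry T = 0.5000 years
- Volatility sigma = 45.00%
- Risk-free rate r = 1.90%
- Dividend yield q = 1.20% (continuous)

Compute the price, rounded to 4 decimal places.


d1 = (ln(S/K) + (r - q + 0.5*sigma^2) * T) / (sigma * sqrt(T)) = -0.27828507
d2 = d1 - sigma * sqrt(T) = -0.59648312
exp(-rT) = 0.99054498; exp(-qT) = 0.99401796
C = S_0 * exp(-qT) * N(d1) - K * exp(-rT) * N(d2)
N(d1) = 0.39039677; N(d2) = 0.27542626
C = 9.3900 * 0.99401796 * 0.39039677 - 10.8300 * 0.99054498 * 0.27542626 = 0.6892

Answer: Price = 0.6892


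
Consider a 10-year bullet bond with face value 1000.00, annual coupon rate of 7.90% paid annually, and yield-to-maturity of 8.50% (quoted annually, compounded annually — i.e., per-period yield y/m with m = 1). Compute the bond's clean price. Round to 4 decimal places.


Answer: Price = 960.6319

Derivation:
Coupon per period c = face * coupon_rate / m = 79.000000
Periods per year m = 1; per-period yield y/m = 0.085000
Number of cashflows N = 10
Cashflows (t years, CF_t, discount factor 1/(1+y/m)^(m*t), PV):
  t = 1.0000: CF_t = 79.000000, DF = 0.921659, PV = 72.811060
  t = 2.0000: CF_t = 79.000000, DF = 0.849455, PV = 67.106968
  t = 3.0000: CF_t = 79.000000, DF = 0.782908, PV = 61.849740
  t = 4.0000: CF_t = 79.000000, DF = 0.721574, PV = 57.004368
  t = 5.0000: CF_t = 79.000000, DF = 0.665045, PV = 52.538588
  t = 6.0000: CF_t = 79.000000, DF = 0.612945, PV = 48.422662
  t = 7.0000: CF_t = 79.000000, DF = 0.564926, PV = 44.629182
  t = 8.0000: CF_t = 79.000000, DF = 0.520669, PV = 41.132886
  t = 9.0000: CF_t = 79.000000, DF = 0.479880, PV = 37.910494
  t = 10.0000: CF_t = 1079.000000, DF = 0.442285, PV = 477.225963
Price P = sum_t PV_t = 960.631912


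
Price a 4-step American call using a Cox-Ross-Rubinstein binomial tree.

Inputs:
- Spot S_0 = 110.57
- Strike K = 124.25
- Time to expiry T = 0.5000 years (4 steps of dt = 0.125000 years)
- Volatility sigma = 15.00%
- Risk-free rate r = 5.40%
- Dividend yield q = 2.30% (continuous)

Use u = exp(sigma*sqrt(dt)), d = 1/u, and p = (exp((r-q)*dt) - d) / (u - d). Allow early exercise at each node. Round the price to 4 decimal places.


Answer: Price = V(0,0) = 0.9089

Derivation:
dt = T/N = 0.125000
u = exp(sigma*sqrt(dt)) = 1.054464; d = 1/u = 0.948349
p = (exp((r-q)*dt) - d) / (u - d) = 0.523332
Discount per step: exp(-r*dt) = 0.993273
Stock lattice S(k, i) with i counting down-moves:
  k=0: S(0,0) = 110.5700
  k=1: S(1,0) = 116.5921; S(1,1) = 104.8589
  k=2: S(2,0) = 122.9423; S(2,1) = 110.5700; S(2,2) = 99.4428
  k=3: S(3,0) = 129.6382; S(3,1) = 116.5921; S(3,2) = 104.8589; S(3,3) = 94.3065
  k=4: S(4,0) = 136.6989; S(4,1) = 122.9423; S(4,2) = 110.5700; S(4,3) = 99.4428; S(4,4) = 89.4354
Terminal payoffs V(N, i) = max(S_T - K, 0):
  V(4,0) = 12.448919; V(4,1) = 0.000000; V(4,2) = 0.000000; V(4,3) = 0.000000; V(4,4) = 0.000000
Backward induction: V(k, i) = exp(-r*dt) * [p * V(k+1, i) + (1-p) * V(k+1, i+1)]; then take max(V_cont, immediate exercise) for American.
  V(3,0) = exp(-r*dt) * [p*12.448919 + (1-p)*0.000000] = 6.471096; exercise = 5.388244; V(3,0) = max -> 6.471096
  V(3,1) = exp(-r*dt) * [p*0.000000 + (1-p)*0.000000] = 0.000000; exercise = 0.000000; V(3,1) = max -> 0.000000
  V(3,2) = exp(-r*dt) * [p*0.000000 + (1-p)*0.000000] = 0.000000; exercise = 0.000000; V(3,2) = max -> 0.000000
  V(3,3) = exp(-r*dt) * [p*0.000000 + (1-p)*0.000000] = 0.000000; exercise = 0.000000; V(3,3) = max -> 0.000000
  V(2,0) = exp(-r*dt) * [p*6.471096 + (1-p)*0.000000] = 3.363752; exercise = 0.000000; V(2,0) = max -> 3.363752
  V(2,1) = exp(-r*dt) * [p*0.000000 + (1-p)*0.000000] = 0.000000; exercise = 0.000000; V(2,1) = max -> 0.000000
  V(2,2) = exp(-r*dt) * [p*0.000000 + (1-p)*0.000000] = 0.000000; exercise = 0.000000; V(2,2) = max -> 0.000000
  V(1,0) = exp(-r*dt) * [p*3.363752 + (1-p)*0.000000] = 1.748518; exercise = 0.000000; V(1,0) = max -> 1.748518
  V(1,1) = exp(-r*dt) * [p*0.000000 + (1-p)*0.000000] = 0.000000; exercise = 0.000000; V(1,1) = max -> 0.000000
  V(0,0) = exp(-r*dt) * [p*1.748518 + (1-p)*0.000000] = 0.908900; exercise = 0.000000; V(0,0) = max -> 0.908900
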